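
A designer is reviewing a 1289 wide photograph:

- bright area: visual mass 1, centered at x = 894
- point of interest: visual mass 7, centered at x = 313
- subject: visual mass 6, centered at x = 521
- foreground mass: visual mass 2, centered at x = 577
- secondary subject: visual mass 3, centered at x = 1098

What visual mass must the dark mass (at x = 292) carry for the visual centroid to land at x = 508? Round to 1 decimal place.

Fixed elements: Σw = 1 + 7 + 6 + 2 + 3 = 19, Σw·x = 1·894 + 7·313 + 6·521 + 2·577 + 3·1098 = 10659.
Balance at x = 508 requires (10659 + w·292) / (19 + w) = 508.
Solving: w = (508·19 − 10659) / (292 − 508) = -1007 / -216 ≈ 4.66.

w ≈ 4.7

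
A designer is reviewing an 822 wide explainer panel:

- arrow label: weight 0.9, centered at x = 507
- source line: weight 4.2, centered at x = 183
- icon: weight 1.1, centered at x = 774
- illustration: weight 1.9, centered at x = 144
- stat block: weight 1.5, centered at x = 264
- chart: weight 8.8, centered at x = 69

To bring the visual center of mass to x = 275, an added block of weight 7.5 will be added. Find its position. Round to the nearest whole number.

With the added block, Σw becomes 0.9 + 4.2 + 1.1 + 1.9 + 1.5 + 8.8 + 7.5 = 25.9.
Along x: (3353.1 + 7.5·x) / 25.9 = 275 (existing moment 0.9·507 + 4.2·183 + 1.1·774 + 1.9·144 + 1.5·264 + 8.8·69 = 3353.1) ⇒ x = (7122.5 − 3353.1) / 7.5 ≈ 502.59.

x ≈ 503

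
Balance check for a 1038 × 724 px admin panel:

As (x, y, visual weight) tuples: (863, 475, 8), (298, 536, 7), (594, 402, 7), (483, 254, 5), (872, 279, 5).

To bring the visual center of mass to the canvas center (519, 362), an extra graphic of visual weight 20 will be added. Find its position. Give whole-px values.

(353, 290)

New total weight: (8 + 7 + 7 + 5 + 5) + 20 = 52.
Along x: (19923 + 20·x) / 52 = 519 (existing moment 8·863 + 7·298 + 7·594 + 5·483 + 5·872 = 19923) ⇒ x = (26988 − 19923) / 20 ≈ 353.25.
Along y: (13031 + 20·y) / 52 = 362 (existing moment 8·475 + 7·536 + 7·402 + 5·254 + 5·279 = 13031) ⇒ y = (18824 − 13031) / 20 ≈ 289.65.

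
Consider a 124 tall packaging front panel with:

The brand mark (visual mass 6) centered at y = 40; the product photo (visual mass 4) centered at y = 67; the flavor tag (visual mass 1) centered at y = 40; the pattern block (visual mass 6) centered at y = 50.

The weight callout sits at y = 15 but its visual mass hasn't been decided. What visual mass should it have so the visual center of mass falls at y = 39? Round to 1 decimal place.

w ≈ 7.7

Known weights sum to 6 + 4 + 1 + 6 = 17; their moment is 6·40 + 4·67 + 1·40 + 6·50 = 848.
For the centroid to hit 39: (848 + w·15) / (17 + w) = 39.
Rearranging, w·(15 − 39) = 39·17 − 848 = -185, so w ≈ -185/-24 = 7.71.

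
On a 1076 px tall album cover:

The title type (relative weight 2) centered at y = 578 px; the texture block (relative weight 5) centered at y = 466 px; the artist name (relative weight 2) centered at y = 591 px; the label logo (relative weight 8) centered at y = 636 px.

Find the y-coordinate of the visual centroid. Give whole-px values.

Total weight = 2 + 5 + 2 + 8 = 17.
Σw·y = 2·578 + 5·466 + 2·591 + 8·636 = 9756, so ȳ = 9756/17 ≈ 573.88.

y ≈ 574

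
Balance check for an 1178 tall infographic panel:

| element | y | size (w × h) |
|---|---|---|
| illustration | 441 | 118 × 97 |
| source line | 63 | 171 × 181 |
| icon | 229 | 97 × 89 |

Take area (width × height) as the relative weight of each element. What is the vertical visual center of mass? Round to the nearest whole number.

y ≈ 176

Areas → weights: illustration 118·97 = 11446, source line 171·181 = 30951, icon 97·89 = 8633; Σw = 51030.
Σw·y = 11446·441 + 30951·63 + 8633·229 = 8974556, so ȳ = 8974556/51030 ≈ 175.87.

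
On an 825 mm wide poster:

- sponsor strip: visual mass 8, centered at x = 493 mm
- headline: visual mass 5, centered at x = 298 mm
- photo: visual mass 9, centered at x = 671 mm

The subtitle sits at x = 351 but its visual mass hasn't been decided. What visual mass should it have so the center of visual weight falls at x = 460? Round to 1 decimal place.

Known weights sum to 8 + 5 + 9 = 22; their moment is 8·493 + 5·298 + 9·671 = 11473.
Set Σw·x/Σw = 460: (11473 + 351w) = 460·(22 + w).
So w = (460·22 − 11473)/(351 − 460) = -1353/-109 ≈ 12.41.

w ≈ 12.4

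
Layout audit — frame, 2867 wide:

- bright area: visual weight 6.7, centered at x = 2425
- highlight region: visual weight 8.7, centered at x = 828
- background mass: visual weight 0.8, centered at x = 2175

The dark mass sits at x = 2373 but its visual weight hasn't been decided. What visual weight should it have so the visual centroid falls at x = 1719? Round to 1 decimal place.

w ≈ 4.1

Known weights sum to 6.7 + 8.7 + 0.8 = 16.2; their moment is 6.7·2425 + 8.7·828 + 0.8·2175 = 25191.1.
Balance at x = 1719 requires (25191.1 + w·2373) / (16.2 + w) = 1719.
Rearranging, w·(2373 − 1719) = 1719·16.2 − 25191.1 = 2656.7, so w ≈ 2656.7/654 = 4.06.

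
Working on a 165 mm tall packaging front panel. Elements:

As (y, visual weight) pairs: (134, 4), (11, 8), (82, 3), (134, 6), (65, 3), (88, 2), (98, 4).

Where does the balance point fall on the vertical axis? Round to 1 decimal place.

Total weight = 4 + 8 + 3 + 6 + 3 + 2 + 4 = 30.
y: (4·134 + 8·11 + 3·82 + 6·134 + 3·65 + 2·88 + 4·98) / 30 = 2437 / 30 ≈ 81.23

y ≈ 81.2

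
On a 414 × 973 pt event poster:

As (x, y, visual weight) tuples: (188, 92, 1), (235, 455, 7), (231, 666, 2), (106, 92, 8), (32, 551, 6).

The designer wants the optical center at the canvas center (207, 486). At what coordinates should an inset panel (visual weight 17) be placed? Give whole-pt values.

New total weight: (1 + 7 + 2 + 8 + 6) + 17 = 41.
x: target moment 41×207 = 8487; current 1·188 + 7·235 + 2·231 + 8·106 + 6·32 = 3335; the inset panel supplies 5152, so x = 5152/17 ≈ 303.06.
y: target moment 41×486 = 19926; current 1·92 + 7·455 + 2·666 + 8·92 + 6·551 = 8651; the inset panel supplies 11275, so y = 11275/17 ≈ 663.24.

(303, 663)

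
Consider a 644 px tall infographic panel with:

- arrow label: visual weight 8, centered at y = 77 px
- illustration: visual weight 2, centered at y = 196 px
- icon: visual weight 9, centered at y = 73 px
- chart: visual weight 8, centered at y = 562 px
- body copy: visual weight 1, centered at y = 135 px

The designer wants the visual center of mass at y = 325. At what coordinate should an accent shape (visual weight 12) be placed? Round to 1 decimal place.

y ≈ 558.7

After adding the accent shape, total weight = 8 + 2 + 9 + 8 + 1 + 12 = 40.
Along y: (6296 + 12·y) / 40 = 325 (existing moment 8·77 + 2·196 + 9·73 + 8·562 + 1·135 = 6296) ⇒ y = (13000 − 6296) / 12 ≈ 558.67.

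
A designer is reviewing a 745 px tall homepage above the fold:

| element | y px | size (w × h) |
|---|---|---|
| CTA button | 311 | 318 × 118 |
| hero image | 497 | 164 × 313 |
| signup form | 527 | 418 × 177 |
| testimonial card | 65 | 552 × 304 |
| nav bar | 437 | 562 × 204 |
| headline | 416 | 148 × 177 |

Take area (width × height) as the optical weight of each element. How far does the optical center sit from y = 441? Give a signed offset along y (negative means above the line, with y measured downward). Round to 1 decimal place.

≈ -126.9 px

Areas → weights: CTA button 318·118 = 37524, hero image 164·313 = 51332, signup form 418·177 = 73986, testimonial card 552·304 = 167808, nav bar 562·204 = 114648, headline 148·177 = 26196; Σw = 471494.
y-moment: 37524·311 + 51332·497 + 73986·527 + 167808·65 + 114648·437 + 26196·416 = 148078822; centroid 148078822/471494 ≈ 314.06.
Against y = 441, that's 314.06 − 441 = -126.94.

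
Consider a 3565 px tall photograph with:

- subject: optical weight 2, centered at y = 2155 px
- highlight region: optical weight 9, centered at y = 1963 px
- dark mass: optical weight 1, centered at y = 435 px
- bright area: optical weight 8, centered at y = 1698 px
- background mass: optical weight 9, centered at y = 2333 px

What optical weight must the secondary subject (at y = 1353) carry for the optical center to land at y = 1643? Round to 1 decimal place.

w ≈ 32.2

Fixed elements: Σw = 2 + 9 + 1 + 8 + 9 = 29, Σw·y = 2·2155 + 9·1963 + 1·435 + 8·1698 + 9·2333 = 56993.
Balance at y = 1643 requires (56993 + w·1353) / (29 + w) = 1643.
Rearranging, w·(1353 − 1643) = 1643·29 − 56993 = -9346, so w ≈ -9346/-290 = 32.23.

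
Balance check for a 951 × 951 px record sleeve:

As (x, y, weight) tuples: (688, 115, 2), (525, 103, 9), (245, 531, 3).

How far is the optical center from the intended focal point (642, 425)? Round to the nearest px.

≈ 275 px

Total weight = 2 + 9 + 3 = 14.
x: (2·688 + 9·525 + 3·245) / 14 = 6836 / 14 ≈ 488.29
y: (2·115 + 9·103 + 3·531) / 14 = 2750 / 14 ≈ 196.43
Relative to (642, 425): Δ = (-153.71, -228.57); |Δ| = √(-153.71² + -228.57²) ≈ 275.45.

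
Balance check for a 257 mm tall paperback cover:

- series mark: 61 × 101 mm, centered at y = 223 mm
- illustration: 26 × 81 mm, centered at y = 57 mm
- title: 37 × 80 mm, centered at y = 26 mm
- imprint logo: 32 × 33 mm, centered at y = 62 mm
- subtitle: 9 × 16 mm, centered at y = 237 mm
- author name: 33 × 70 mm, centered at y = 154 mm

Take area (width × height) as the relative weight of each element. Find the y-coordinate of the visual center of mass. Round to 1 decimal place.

Areas → weights: series mark 61·101 = 6161, illustration 26·81 = 2106, title 37·80 = 2960, imprint logo 32·33 = 1056, subtitle 9·16 = 144, author name 33·70 = 2310; Σw = 14737.
Σw·y = 2026245; ȳ = 2026245/14737 ≈ 137.49.

y ≈ 137.5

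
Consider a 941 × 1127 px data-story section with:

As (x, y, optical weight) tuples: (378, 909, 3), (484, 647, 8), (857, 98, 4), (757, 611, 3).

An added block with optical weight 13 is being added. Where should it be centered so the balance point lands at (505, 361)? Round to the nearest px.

(381, 82)

With the added block, Σw becomes 3 + 8 + 4 + 3 + 13 = 31.
x: target moment 31×505 = 15655; current 3·378 + 8·484 + 4·857 + 3·757 = 10705; the added block supplies 4950, so x = 4950/13 ≈ 380.77.
y: target moment 31×361 = 11191; current 3·909 + 8·647 + 4·98 + 3·611 = 10128; the added block supplies 1063, so y = 1063/13 ≈ 81.77.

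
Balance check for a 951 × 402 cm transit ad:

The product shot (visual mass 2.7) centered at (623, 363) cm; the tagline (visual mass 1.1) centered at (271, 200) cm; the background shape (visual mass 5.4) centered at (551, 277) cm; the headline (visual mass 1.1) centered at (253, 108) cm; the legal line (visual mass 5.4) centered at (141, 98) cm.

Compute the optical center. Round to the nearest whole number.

(382, 213)

Total weight = 2.7 + 1.1 + 5.4 + 1.1 + 5.4 = 15.7.
x: (2.7·623 + 1.1·271 + 5.4·551 + 1.1·253 + 5.4·141) / 15.7 = 5995.3 / 15.7 ≈ 381.87
y: (2.7·363 + 1.1·200 + 5.4·277 + 1.1·108 + 5.4·98) / 15.7 = 3343.9 / 15.7 ≈ 212.99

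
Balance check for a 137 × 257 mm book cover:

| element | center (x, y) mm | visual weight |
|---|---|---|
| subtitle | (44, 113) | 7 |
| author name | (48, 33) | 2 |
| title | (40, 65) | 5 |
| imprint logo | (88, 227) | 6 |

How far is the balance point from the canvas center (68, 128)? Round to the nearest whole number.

Weights sum to 7 + 2 + 5 + 6 = 20.
Σw·x = 7·44 + 2·48 + 5·40 + 6·88 = 1132, so x̄ = 1132/20 ≈ 56.60.
Σw·y = 7·113 + 2·33 + 5·65 + 6·227 = 2544, so ȳ = 2544/20 ≈ 127.20.
From (68, 128): dx = -11.40, dy = -0.80, so the distance is √(dx²+dy²) ≈ 11.43.

≈ 11 mm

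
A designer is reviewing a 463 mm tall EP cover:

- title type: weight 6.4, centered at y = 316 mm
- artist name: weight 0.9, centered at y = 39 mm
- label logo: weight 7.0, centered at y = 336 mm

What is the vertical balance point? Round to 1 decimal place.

y ≈ 308.4

Σw = 6.4 + 0.9 + 7.0 = 14.3.
Σw·y = 6.4·316 + 0.9·39 + 7.0·336 = 4409.5, so ȳ = 4409.5/14.3 ≈ 308.36.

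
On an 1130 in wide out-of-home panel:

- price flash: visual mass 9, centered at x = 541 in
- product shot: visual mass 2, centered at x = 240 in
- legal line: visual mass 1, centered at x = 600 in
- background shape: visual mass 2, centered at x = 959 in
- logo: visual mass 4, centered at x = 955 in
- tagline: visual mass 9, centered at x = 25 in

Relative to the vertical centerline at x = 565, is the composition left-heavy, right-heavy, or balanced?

left-heavy

Total weight = 9 + 2 + 1 + 2 + 4 + 9 = 27.
Σw·x = 11912; x̄ = 11912/27 ≈ 441.19.
Since 441.2 is left of 565, the composition reads left-heavy.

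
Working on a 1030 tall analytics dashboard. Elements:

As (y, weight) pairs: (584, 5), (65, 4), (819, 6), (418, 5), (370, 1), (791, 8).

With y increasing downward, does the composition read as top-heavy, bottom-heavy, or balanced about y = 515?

Σw = 5 + 4 + 6 + 5 + 1 + 8 = 29.
y: (5·584 + 4·65 + 6·819 + 5·418 + 1·370 + 8·791) / 29 = 16882 / 29 ≈ 582.14
582.1 vs midline 515 → bottom-heavy.

bottom-heavy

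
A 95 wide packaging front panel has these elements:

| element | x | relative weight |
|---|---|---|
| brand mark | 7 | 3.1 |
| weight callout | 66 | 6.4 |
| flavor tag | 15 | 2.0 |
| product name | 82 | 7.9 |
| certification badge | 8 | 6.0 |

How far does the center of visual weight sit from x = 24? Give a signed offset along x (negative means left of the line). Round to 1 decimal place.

Σw = 3.1 + 6.4 + 2.0 + 7.9 + 6.0 = 25.4.
x: (3.1·7 + 6.4·66 + 2.0·15 + 7.9·82 + 6.0·8) / 25.4 = 1169.9 / 25.4 ≈ 46.06
Difference: 46.06 − 24 ≈ 22.06.

≈ 22.1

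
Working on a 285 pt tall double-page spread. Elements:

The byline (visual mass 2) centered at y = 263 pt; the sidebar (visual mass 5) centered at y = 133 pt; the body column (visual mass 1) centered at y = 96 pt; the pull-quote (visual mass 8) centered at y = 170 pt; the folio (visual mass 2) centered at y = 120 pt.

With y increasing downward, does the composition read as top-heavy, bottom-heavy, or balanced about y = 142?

Σw = 2 + 5 + 1 + 8 + 2 = 18.
y-moment: 2·263 + 5·133 + 1·96 + 8·170 + 2·120 = 2887; centroid 2887/18 ≈ 160.39.
160.4 lies below (larger y than) the midline 142, so the layout is bottom-heavy.

bottom-heavy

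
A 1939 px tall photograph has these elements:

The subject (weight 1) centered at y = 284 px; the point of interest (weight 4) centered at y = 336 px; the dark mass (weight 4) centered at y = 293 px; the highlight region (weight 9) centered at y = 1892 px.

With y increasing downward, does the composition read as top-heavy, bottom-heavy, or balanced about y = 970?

Weights sum to 1 + 4 + 4 + 9 = 18.
y-moment: 1·284 + 4·336 + 4·293 + 9·1892 = 19828; centroid 19828/18 ≈ 1101.56.
1101.6 vs midline 970 → bottom-heavy.

bottom-heavy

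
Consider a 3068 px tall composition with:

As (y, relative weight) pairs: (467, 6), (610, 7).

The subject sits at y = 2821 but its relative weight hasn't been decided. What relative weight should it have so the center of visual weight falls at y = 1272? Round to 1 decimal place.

Known weights sum to 6 + 7 = 13; their moment is 6·467 + 7·610 = 7072.
Balance at y = 1272 requires (7072 + w·2821) / (13 + w) = 1272.
Solving: w = (1272·13 − 7072) / (2821 − 1272) = 9464 / 1549 ≈ 6.11.

w ≈ 6.1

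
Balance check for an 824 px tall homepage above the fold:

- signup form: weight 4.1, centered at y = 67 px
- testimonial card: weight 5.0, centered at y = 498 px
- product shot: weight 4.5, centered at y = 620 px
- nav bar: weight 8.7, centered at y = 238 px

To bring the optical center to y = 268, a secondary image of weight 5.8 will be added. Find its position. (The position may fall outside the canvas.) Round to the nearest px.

After adding the secondary image, total weight = 4.1 + 5.0 + 4.5 + 8.7 + 5.8 = 28.1.
Along y: (7625.3 + 5.8·y) / 28.1 = 268 (existing moment 4.1·67 + 5.0·498 + 4.5·620 + 8.7·238 = 7625.3) ⇒ y = (7530.8 − 7625.3) / 5.8 ≈ -16.29.

y ≈ -16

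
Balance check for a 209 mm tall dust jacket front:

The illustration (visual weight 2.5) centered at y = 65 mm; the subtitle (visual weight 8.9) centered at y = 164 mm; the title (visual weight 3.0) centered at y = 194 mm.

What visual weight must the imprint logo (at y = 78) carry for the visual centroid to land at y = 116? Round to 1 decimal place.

w ≈ 14.0

Existing Σw = 14.4 (2.5 + 8.9 + 3.0); existing moment 2.5·65 + 8.9·164 + 3.0·194 = 2204.1.
For the centroid to hit 116: (2204.1 + w·78) / (14.4 + w) = 116.
So w = (116·14.4 − 2204.1)/(78 − 116) = -533.7/-38 ≈ 14.04.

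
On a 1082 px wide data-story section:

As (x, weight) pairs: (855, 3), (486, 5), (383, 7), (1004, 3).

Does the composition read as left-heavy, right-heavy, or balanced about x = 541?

right-heavy

Σw = 3 + 5 + 7 + 3 = 18.
x: (3·855 + 5·486 + 7·383 + 3·1004) / 18 = 10688 / 18 ≈ 593.78
593.8 vs midline 541 → right-heavy.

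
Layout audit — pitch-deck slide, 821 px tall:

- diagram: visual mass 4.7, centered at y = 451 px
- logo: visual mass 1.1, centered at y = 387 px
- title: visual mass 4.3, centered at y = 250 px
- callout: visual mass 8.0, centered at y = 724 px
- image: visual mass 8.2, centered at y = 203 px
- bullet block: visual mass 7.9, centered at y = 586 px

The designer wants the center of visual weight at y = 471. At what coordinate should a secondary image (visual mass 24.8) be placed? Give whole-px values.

y ≈ 487

After adding the secondary image, total weight = 4.7 + 1.1 + 4.3 + 8.0 + 8.2 + 7.9 + 24.8 = 59.0.
y: need Σw·y = 59.0·471 = 27789.0. Existing = 4.7·451 + 1.1·387 + 4.3·250 + 8.0·724 + 8.2·203 + 7.9·586 = 15706.4. Remainder 12082.6 / 24.8 ≈ 487.20.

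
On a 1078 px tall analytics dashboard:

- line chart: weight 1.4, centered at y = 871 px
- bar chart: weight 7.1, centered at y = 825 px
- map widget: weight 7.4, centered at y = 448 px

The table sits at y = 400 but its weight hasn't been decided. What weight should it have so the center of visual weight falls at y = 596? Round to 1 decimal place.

w ≈ 4.7

Known weights sum to 1.4 + 7.1 + 7.4 = 15.9; their moment is 1.4·871 + 7.1·825 + 7.4·448 = 10392.1.
Set Σw·y/Σw = 596: (10392.1 + 400w) = 596·(15.9 + w).
Solving: w = (596·15.9 − 10392.1) / (400 − 596) = -915.7 / -196 ≈ 4.67.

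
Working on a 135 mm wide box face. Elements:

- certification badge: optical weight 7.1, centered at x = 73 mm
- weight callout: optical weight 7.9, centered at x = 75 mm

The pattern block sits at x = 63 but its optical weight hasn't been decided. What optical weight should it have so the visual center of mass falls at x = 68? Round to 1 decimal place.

Fixed elements: Σw = 7.1 + 7.9 = 15.0, Σw·x = 7.1·73 + 7.9·75 = 1110.8.
For the centroid to hit 68: (1110.8 + w·63) / (15.0 + w) = 68.
Rearranging, w·(63 − 68) = 68·15.0 − 1110.8 = -90.8, so w ≈ -90.8/-5 = 18.16.

w ≈ 18.2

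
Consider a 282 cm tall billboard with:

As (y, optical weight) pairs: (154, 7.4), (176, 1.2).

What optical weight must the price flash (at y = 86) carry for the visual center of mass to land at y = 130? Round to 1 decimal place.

w ≈ 5.3

Fixed elements: Σw = 7.4 + 1.2 = 8.6, Σw·y = 7.4·154 + 1.2·176 = 1350.8.
Balance at y = 130 requires (1350.8 + w·86) / (8.6 + w) = 130.
So w = (130·8.6 − 1350.8)/(86 − 130) = -232.8/-44 ≈ 5.29.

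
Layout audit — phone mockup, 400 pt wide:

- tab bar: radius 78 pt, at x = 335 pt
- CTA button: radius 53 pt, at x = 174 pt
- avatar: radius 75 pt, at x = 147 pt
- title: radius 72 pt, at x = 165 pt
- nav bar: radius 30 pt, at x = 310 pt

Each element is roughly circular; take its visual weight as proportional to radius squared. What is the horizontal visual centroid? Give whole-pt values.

x ≈ 218

Weights ∝ r²: tab bar 78² = 6084, CTA button 53² = 2809, avatar 75² = 5625, title 72² = 5184, nav bar 30² = 900; Σw = 20602.
Σw·x = 6084·335 + 2809·174 + 5625·147 + 5184·165 + 900·310 = 4488141, so x̄ = 4488141/20602 ≈ 217.85.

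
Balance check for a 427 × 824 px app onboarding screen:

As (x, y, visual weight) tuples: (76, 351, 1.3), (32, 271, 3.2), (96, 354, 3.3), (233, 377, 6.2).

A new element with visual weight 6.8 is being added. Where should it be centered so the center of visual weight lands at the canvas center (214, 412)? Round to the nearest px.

New total weight: (1.3 + 3.2 + 3.3 + 6.2) + 6.8 = 20.8.
Along x: (1962.6 + 6.8·x) / 20.8 = 214 (existing moment 1.3·76 + 3.2·32 + 3.3·96 + 6.2·233 = 1962.6) ⇒ x = (4451.2 − 1962.6) / 6.8 ≈ 365.97.
Along y: (4829.1 + 6.8·y) / 20.8 = 412 (existing moment 1.3·351 + 3.2·271 + 3.3·354 + 6.2·377 = 4829.1) ⇒ y = (8569.6 − 4829.1) / 6.8 ≈ 550.07.

(366, 550)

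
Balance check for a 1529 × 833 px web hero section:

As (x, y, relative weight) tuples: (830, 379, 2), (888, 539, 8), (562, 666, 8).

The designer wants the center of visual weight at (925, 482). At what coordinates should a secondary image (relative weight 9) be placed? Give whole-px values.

New total weight: (2 + 8 + 8) + 9 = 27.
x: need Σw·x = 27·925 = 24975. Existing = 2·830 + 8·888 + 8·562 = 13260. Remainder 11715 / 9 ≈ 1301.67.
y: need Σw·y = 27·482 = 13014. Existing = 2·379 + 8·539 + 8·666 = 10398. Remainder 2616 / 9 ≈ 290.67.

(1302, 291)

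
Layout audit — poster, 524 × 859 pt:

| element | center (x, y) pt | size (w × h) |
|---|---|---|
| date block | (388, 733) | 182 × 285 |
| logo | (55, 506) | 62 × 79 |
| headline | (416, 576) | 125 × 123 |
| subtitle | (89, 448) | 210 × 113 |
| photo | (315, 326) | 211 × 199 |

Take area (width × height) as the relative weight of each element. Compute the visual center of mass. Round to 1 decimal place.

(305.6, 534.4)

Areas → weights: date block 182·285 = 51870, logo 62·79 = 4898, headline 125·123 = 15375, subtitle 210·113 = 23730, photo 211·199 = 41989; Σw = 137862.
Σw·x = 51870·388 + 4898·55 + 15375·416 + 23730·89 + 41989·315 = 42129455, so x̄ = 42129455/137862 ≈ 305.59.
Σw·y = 51870·733 + 4898·506 + 15375·576 + 23730·448 + 41989·326 = 73674552, so ȳ = 73674552/137862 ≈ 534.41.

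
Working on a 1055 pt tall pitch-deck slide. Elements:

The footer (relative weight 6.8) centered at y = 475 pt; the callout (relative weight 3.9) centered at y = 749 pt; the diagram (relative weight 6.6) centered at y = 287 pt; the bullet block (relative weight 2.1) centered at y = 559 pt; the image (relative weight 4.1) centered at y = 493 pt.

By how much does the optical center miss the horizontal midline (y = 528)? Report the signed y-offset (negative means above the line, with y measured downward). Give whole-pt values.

≈ -50 pt

Total weight = 6.8 + 3.9 + 6.6 + 2.1 + 4.1 = 23.5.
y: (6.8·475 + 3.9·749 + 6.6·287 + 2.1·559 + 4.1·493) / 23.5 = 11240.5 / 23.5 ≈ 478.32
Against y = 528, that's 478.32 − 528 = -49.68.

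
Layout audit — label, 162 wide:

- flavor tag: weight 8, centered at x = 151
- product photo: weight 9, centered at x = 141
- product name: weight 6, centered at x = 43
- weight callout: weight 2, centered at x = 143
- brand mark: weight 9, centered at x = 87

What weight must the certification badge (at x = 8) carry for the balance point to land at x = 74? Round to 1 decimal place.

w ≈ 19.5

Existing Σw = 34 (8 + 9 + 6 + 2 + 9); existing moment 8·151 + 9·141 + 6·43 + 2·143 + 9·87 = 3804.
Balance at x = 74 requires (3804 + w·8) / (34 + w) = 74.
Solving: w = (74·34 − 3804) / (8 − 74) = -1288 / -66 ≈ 19.52.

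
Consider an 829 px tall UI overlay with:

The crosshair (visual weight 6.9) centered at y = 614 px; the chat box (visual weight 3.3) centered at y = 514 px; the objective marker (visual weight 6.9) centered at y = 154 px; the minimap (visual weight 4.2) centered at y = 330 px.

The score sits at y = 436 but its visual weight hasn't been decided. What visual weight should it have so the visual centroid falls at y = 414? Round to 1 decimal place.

w ≈ 19.9

Fixed elements: Σw = 6.9 + 3.3 + 6.9 + 4.2 = 21.3, Σw·y = 6.9·614 + 3.3·514 + 6.9·154 + 4.2·330 = 8381.4.
For the centroid to hit 414: (8381.4 + w·436) / (21.3 + w) = 414.
Solving: w = (414·21.3 − 8381.4) / (436 − 414) = 436.8 / 22 ≈ 19.85.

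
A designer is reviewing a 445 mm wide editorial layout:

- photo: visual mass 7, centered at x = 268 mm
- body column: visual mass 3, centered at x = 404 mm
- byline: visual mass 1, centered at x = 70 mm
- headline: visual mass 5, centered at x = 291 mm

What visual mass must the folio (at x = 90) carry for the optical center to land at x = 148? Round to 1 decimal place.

w ≈ 38.7

Fixed elements: Σw = 7 + 3 + 1 + 5 = 16, Σw·x = 7·268 + 3·404 + 1·70 + 5·291 = 4613.
Balance at x = 148 requires (4613 + w·90) / (16 + w) = 148.
So w = (148·16 − 4613)/(90 − 148) = -2245/-58 ≈ 38.71.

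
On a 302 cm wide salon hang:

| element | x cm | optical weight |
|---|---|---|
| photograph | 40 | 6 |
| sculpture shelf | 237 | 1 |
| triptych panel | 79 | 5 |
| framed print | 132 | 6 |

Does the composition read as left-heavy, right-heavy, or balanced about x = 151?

Total weight = 6 + 1 + 5 + 6 = 18.
x-moment: 6·40 + 1·237 + 5·79 + 6·132 = 1664; centroid 1664/18 ≈ 92.44.
92.4 lies left of the midline 151, so the layout is left-heavy.

left-heavy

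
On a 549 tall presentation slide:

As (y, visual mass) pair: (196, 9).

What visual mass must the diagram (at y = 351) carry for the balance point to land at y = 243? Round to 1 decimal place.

w ≈ 3.9

The single fixed element contributes weight 9, moment 9·196 = 1764.
For the centroid to hit 243: (1764 + w·351) / (9 + w) = 243.
Solving: w = (243·9 − 1764) / (351 − 243) = 423 / 108 ≈ 3.92.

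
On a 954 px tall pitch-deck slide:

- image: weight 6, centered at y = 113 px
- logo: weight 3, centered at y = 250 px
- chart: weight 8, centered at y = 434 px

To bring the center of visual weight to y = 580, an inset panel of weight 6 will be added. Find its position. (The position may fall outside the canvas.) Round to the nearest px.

y ≈ 1407

With the inset panel, Σw becomes 6 + 3 + 8 + 6 = 23.
Along y: (4900 + 6·y) / 23 = 580 (existing moment 6·113 + 3·250 + 8·434 = 4900) ⇒ y = (13340 − 4900) / 6 ≈ 1406.67.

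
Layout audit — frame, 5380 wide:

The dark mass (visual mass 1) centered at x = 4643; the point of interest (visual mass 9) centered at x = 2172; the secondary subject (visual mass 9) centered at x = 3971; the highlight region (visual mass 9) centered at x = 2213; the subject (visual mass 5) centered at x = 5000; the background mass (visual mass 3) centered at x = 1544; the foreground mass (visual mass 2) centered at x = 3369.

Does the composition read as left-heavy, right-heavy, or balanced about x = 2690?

right-heavy

Weights sum to 1 + 9 + 9 + 9 + 5 + 3 + 2 = 38.
Σw·x = 1·4643 + 9·2172 + 9·3971 + 9·2213 + 5·5000 + 3·1544 + 2·3369 = 116217, so x̄ = 116217/38 ≈ 3058.34.
3058.3 lies right of the midline 2690, so the layout is right-heavy.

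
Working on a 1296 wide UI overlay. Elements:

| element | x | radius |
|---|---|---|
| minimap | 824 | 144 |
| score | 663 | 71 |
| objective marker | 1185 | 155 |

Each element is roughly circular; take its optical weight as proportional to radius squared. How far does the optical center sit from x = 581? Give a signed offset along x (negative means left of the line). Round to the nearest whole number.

≈ 401

r² weights: minimap 144² = 20736, score 71² = 5041, objective marker 155² = 24025. Total = 49802.
x: (20736·824 + 5041·663 + 24025·1185) / 49802 = 48898272 / 49802 ≈ 981.85
Against x = 581, that's 981.85 − 581 = 400.85.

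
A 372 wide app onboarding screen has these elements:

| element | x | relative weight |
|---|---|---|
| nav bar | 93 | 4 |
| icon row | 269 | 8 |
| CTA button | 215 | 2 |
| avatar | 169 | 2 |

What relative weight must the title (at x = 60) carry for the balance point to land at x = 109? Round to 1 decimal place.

Fixed elements: Σw = 4 + 8 + 2 + 2 = 16, Σw·x = 4·93 + 8·269 + 2·215 + 2·169 = 3292.
Set Σw·x/Σw = 109: (3292 + 60w) = 109·(16 + w).
So w = (109·16 − 3292)/(60 − 109) = -1548/-49 ≈ 31.59.

w ≈ 31.6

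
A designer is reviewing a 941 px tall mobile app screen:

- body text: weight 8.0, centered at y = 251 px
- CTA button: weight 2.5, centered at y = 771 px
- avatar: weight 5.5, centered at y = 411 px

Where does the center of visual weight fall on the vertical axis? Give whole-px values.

Weights sum to 8.0 + 2.5 + 5.5 = 16.0.
y-moment: 8.0·251 + 2.5·771 + 5.5·411 = 6196.0; centroid 6196.0/16.0 ≈ 387.25.

y ≈ 387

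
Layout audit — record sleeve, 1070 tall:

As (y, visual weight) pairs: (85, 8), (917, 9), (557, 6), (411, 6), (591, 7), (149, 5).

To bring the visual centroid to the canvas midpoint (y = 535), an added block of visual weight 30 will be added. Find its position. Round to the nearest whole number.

New total weight: (8 + 9 + 6 + 6 + 7 + 5) + 30 = 71.
Along y: (19623 + 30·y) / 71 = 535 (existing moment 8·85 + 9·917 + 6·557 + 6·411 + 7·591 + 5·149 = 19623) ⇒ y = (37985 − 19623) / 30 ≈ 612.07.

y ≈ 612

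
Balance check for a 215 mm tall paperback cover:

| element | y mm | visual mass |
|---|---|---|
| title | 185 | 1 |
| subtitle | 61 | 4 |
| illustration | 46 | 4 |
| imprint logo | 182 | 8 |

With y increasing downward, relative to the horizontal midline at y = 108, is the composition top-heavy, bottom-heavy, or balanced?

Total weight = 1 + 4 + 4 + 8 = 17.
Σw·y = 1·185 + 4·61 + 4·46 + 8·182 = 2069, so ȳ = 2069/17 ≈ 121.71.
121.7 lies below (larger y than) the midline 108, so the layout is bottom-heavy.

bottom-heavy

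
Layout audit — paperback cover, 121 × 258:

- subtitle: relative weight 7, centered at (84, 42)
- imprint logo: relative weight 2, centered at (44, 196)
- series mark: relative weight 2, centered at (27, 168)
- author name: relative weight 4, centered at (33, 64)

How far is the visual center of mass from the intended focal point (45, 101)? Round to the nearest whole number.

≈ 20

Σw = 7 + 2 + 2 + 4 = 15.
x-moment: 7·84 + 2·44 + 2·27 + 4·33 = 862; centroid 862/15 ≈ 57.47.
y-moment: 7·42 + 2·196 + 2·168 + 4·64 = 1278; centroid 1278/15 ≈ 85.20.
Offset from (45, 101): Δx ≈ 12.47, Δy ≈ -15.80; distance = √(Δx² + Δy²) ≈ 20.13.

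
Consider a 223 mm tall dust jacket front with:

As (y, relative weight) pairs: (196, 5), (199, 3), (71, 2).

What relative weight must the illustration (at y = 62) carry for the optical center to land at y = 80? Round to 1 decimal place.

w ≈ 51.1

Known weights sum to 5 + 3 + 2 = 10; their moment is 5·196 + 3·199 + 2·71 = 1719.
Set Σw·y/Σw = 80: (1719 + 62w) = 80·(10 + w).
Solving: w = (80·10 − 1719) / (62 − 80) = -919 / -18 ≈ 51.06.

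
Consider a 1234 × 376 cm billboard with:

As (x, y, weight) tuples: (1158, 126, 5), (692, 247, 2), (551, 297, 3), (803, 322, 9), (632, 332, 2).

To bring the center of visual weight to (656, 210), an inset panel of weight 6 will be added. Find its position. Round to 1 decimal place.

After adding the inset panel, total weight = 5 + 2 + 3 + 9 + 2 + 6 = 27.
Along x: (17318 + 6·x) / 27 = 656 (existing moment 5·1158 + 2·692 + 3·551 + 9·803 + 2·632 = 17318) ⇒ x = (17712 − 17318) / 6 ≈ 65.67.
Along y: (5577 + 6·y) / 27 = 210 (existing moment 5·126 + 2·247 + 3·297 + 9·322 + 2·332 = 5577) ⇒ y = (5670 − 5577) / 6 ≈ 15.50.

(65.7, 15.5)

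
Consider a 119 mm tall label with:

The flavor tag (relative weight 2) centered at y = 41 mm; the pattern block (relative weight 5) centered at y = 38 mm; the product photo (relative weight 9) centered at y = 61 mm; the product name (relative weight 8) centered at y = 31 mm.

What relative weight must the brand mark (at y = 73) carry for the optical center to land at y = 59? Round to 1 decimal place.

Existing Σw = 24 (2 + 5 + 9 + 8); existing moment 2·41 + 5·38 + 9·61 + 8·31 = 1069.
Balance at y = 59 requires (1069 + w·73) / (24 + w) = 59.
Solving: w = (59·24 − 1069) / (73 − 59) = 347 / 14 ≈ 24.79.

w ≈ 24.8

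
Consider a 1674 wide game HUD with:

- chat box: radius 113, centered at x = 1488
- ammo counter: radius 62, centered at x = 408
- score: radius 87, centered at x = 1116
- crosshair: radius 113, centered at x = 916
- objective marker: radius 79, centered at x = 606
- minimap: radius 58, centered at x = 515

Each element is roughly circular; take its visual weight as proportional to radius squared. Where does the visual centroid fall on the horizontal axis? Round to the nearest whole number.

Weights ∝ r²: chat box 113² = 12769, ammo counter 62² = 3844, score 87² = 7569, crosshair 113² = 12769, objective marker 79² = 6241, minimap 58² = 3364; Σw = 46556.
Σw·x = 46226538; x̄ = 46226538/46556 ≈ 992.92.

x ≈ 993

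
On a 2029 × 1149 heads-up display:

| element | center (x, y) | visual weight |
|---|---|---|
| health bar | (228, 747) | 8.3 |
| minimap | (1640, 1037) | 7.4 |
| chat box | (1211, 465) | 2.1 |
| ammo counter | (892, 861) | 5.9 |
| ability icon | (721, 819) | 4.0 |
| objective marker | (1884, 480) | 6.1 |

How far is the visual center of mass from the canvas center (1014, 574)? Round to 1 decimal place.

Total weight = 8.3 + 7.4 + 2.1 + 5.9 + 4.0 + 6.1 = 33.8.
x: moment 36210.7 / weight 33.8 ≈ 1071.32
y: moment 26134.3 / weight 33.8 ≈ 773.20
From (1014, 574): dx = 57.32, dy = 199.20, so the distance is √(dx²+dy²) ≈ 207.29.

≈ 207.3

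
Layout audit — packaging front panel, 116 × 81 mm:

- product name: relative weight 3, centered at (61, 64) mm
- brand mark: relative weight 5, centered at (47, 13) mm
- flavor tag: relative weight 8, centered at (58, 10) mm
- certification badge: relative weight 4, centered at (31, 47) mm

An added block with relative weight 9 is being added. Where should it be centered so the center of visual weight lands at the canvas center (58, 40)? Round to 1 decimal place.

(75.1, 70.6)

New total weight: (3 + 5 + 8 + 4) + 9 = 29.
Along x: (1006 + 9·x) / 29 = 58 (existing moment 3·61 + 5·47 + 8·58 + 4·31 = 1006) ⇒ x = (1682 − 1006) / 9 ≈ 75.11.
Along y: (525 + 9·y) / 29 = 40 (existing moment 3·64 + 5·13 + 8·10 + 4·47 = 525) ⇒ y = (1160 − 525) / 9 ≈ 70.56.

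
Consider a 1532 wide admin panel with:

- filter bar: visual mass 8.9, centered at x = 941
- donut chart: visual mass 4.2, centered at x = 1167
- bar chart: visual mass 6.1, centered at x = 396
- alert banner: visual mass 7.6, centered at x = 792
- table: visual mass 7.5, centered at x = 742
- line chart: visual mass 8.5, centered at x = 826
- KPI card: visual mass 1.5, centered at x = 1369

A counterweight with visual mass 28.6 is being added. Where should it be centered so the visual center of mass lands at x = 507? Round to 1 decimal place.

x ≈ 21.3

With the counterweight, Σw becomes 8.9 + 4.2 + 6.1 + 7.6 + 7.5 + 8.5 + 1.5 + 28.6 = 72.9.
x: need Σw·x = 72.9·507 = 36960.3. Existing = 8.9·941 + 4.2·1167 + 6.1·396 + 7.6·792 + 7.5·742 + 8.5·826 + 1.5·1369 = 36350.6. Remainder 609.7 / 28.6 ≈ 21.32.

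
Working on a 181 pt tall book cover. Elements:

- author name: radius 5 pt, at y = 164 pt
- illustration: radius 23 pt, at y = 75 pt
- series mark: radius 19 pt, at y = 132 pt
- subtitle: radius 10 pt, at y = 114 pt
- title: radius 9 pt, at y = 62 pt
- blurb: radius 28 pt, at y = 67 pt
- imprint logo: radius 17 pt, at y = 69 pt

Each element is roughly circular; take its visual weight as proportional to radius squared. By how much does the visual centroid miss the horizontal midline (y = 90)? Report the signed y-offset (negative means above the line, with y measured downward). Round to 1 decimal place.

≈ -6.9 pt

r² weights: author name 5² = 25, illustration 23² = 529, series mark 19² = 361, subtitle 10² = 100, title 9² = 81, blurb 28² = 784, imprint logo 17² = 289. Total = 2169.
y: (25·164 + 529·75 + 361·132 + 100·114 + 81·62 + 784·67 + 289·69) / 2169 = 180318 / 2169 ≈ 83.13
Difference: 83.13 − 90 ≈ -6.87.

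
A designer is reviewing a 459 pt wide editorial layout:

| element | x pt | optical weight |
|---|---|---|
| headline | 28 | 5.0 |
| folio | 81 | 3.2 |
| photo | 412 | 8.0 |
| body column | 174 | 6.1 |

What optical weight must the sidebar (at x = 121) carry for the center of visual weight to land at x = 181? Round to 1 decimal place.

w ≈ 12.0

Fixed elements: Σw = 5.0 + 3.2 + 8.0 + 6.1 = 22.3, Σw·x = 5.0·28 + 3.2·81 + 8.0·412 + 6.1·174 = 4756.6.
Balance at x = 181 requires (4756.6 + w·121) / (22.3 + w) = 181.
Solving: w = (181·22.3 − 4756.6) / (121 − 181) = -720.3 / -60 ≈ 12.00.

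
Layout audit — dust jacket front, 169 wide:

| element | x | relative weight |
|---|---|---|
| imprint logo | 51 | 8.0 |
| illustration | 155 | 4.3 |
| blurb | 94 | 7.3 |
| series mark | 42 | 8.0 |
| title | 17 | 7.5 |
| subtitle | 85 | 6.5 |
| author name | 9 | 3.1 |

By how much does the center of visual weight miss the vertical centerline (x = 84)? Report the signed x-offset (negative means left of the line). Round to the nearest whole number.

Total weight = 8.0 + 4.3 + 7.3 + 8.0 + 7.5 + 6.5 + 3.1 = 44.7.
x: (8.0·51 + 4.3·155 + 7.3·94 + 8.0·42 + 7.5·17 + 6.5·85 + 3.1·9) / 44.7 = 2804.6 / 44.7 ≈ 62.74
Offset from x = 84: 62.74 − 84 ≈ -21.26.

≈ -21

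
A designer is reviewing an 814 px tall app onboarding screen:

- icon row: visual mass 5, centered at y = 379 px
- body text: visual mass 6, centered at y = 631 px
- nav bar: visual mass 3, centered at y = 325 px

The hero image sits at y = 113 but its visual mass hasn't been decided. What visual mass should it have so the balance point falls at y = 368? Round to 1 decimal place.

w ≈ 5.9

Fixed elements: Σw = 5 + 6 + 3 = 14, Σw·y = 5·379 + 6·631 + 3·325 = 6656.
For the centroid to hit 368: (6656 + w·113) / (14 + w) = 368.
So w = (368·14 − 6656)/(113 − 368) = -1504/-255 ≈ 5.90.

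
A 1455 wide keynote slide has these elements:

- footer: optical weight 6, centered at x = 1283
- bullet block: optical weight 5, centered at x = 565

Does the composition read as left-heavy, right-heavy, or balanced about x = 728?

Σw = 6 + 5 = 11.
x-moment: 6·1283 + 5·565 = 10523; centroid 10523/11 ≈ 956.64.
956.6 lies right of the midline 728, so the layout is right-heavy.

right-heavy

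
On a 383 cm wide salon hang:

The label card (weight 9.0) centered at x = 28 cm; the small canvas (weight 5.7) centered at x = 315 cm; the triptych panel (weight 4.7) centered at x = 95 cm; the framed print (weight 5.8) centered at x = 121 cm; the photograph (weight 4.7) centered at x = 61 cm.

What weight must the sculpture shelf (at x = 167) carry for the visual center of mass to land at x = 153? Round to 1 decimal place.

Existing Σw = 29.9 (9.0 + 5.7 + 4.7 + 5.8 + 4.7); existing moment 9.0·28 + 5.7·315 + 4.7·95 + 5.8·121 + 4.7·61 = 3482.5.
Balance at x = 153 requires (3482.5 + w·167) / (29.9 + w) = 153.
Solving: w = (153·29.9 − 3482.5) / (167 − 153) = 1092.2 / 14 ≈ 78.01.

w ≈ 78.0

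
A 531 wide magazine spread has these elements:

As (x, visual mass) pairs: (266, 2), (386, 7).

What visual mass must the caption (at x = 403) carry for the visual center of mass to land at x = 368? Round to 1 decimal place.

Existing Σw = 9 (2 + 7); existing moment 2·266 + 7·386 = 3234.
Balance at x = 368 requires (3234 + w·403) / (9 + w) = 368.
Solving: w = (368·9 − 3234) / (403 − 368) = 78 / 35 ≈ 2.23.

w ≈ 2.2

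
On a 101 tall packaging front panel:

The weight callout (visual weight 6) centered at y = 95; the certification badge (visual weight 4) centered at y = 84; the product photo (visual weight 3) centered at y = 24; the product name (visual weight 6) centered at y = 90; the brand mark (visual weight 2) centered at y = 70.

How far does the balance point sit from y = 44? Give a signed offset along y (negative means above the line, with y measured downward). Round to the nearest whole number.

≈ 35

Weights sum to 6 + 4 + 3 + 6 + 2 = 21.
y-moment: 6·95 + 4·84 + 3·24 + 6·90 + 2·70 = 1658; centroid 1658/21 ≈ 78.95.
Difference: 78.95 − 44 ≈ 34.95.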